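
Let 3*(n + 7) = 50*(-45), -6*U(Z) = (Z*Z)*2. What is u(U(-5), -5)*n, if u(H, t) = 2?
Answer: -1514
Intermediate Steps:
U(Z) = -Z²/3 (U(Z) = -Z*Z*2/6 = -Z²*2/6 = -Z²/3)
n = -757 (n = -7 + (50*(-45))/3 = -7 + (⅓)*(-2250) = -7 - 750 = -757)
u(U(-5), -5)*n = 2*(-757) = -1514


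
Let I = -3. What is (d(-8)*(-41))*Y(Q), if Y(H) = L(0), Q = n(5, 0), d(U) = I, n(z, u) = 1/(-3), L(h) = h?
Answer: 0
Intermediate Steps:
n(z, u) = -1/3
d(U) = -3
Q = -1/3 ≈ -0.33333
Y(H) = 0
(d(-8)*(-41))*Y(Q) = -3*(-41)*0 = 123*0 = 0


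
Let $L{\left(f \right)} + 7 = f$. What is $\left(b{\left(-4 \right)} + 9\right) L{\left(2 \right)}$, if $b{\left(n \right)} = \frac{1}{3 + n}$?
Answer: $-40$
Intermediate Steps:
$L{\left(f \right)} = -7 + f$
$\left(b{\left(-4 \right)} + 9\right) L{\left(2 \right)} = \left(\frac{1}{3 - 4} + 9\right) \left(-7 + 2\right) = \left(\frac{1}{-1} + 9\right) \left(-5\right) = \left(-1 + 9\right) \left(-5\right) = 8 \left(-5\right) = -40$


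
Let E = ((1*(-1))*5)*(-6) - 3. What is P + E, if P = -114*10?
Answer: -1113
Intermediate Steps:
P = -1140 (P = -6*190 = -1140)
E = 27 (E = -1*5*(-6) - 3 = -5*(-6) - 3 = 30 - 3 = 27)
P + E = -1140 + 27 = -1113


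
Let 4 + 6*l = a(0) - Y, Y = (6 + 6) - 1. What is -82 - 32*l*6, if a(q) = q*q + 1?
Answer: 366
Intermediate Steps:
a(q) = 1 + q**2 (a(q) = q**2 + 1 = 1 + q**2)
Y = 11 (Y = 12 - 1 = 11)
l = -7/3 (l = -2/3 + ((1 + 0**2) - 1*11)/6 = -2/3 + ((1 + 0) - 11)/6 = -2/3 + (1 - 11)/6 = -2/3 + (1/6)*(-10) = -2/3 - 5/3 = -7/3 ≈ -2.3333)
-82 - 32*l*6 = -82 - (-224)*6/3 = -82 - 32*(-14) = -82 + 448 = 366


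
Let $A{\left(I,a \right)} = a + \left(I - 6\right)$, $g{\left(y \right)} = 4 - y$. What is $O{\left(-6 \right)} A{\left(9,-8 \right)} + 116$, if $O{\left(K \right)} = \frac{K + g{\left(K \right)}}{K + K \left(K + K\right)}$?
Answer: $\frac{3818}{33} \approx 115.7$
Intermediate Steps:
$A{\left(I,a \right)} = -6 + I + a$ ($A{\left(I,a \right)} = a + \left(I - 6\right) = a + \left(-6 + I\right) = -6 + I + a$)
$O{\left(K \right)} = \frac{4}{K + 2 K^{2}}$ ($O{\left(K \right)} = \frac{K - \left(-4 + K\right)}{K + K \left(K + K\right)} = \frac{4}{K + K 2 K} = \frac{4}{K + 2 K^{2}}$)
$O{\left(-6 \right)} A{\left(9,-8 \right)} + 116 = \frac{4}{\left(-6\right) \left(1 + 2 \left(-6\right)\right)} \left(-6 + 9 - 8\right) + 116 = 4 \left(- \frac{1}{6}\right) \frac{1}{1 - 12} \left(-5\right) + 116 = 4 \left(- \frac{1}{6}\right) \frac{1}{-11} \left(-5\right) + 116 = 4 \left(- \frac{1}{6}\right) \left(- \frac{1}{11}\right) \left(-5\right) + 116 = \frac{2}{33} \left(-5\right) + 116 = - \frac{10}{33} + 116 = \frac{3818}{33}$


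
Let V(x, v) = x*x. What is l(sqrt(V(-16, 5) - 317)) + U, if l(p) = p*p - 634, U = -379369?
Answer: -380064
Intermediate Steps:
V(x, v) = x**2
l(p) = -634 + p**2 (l(p) = p**2 - 634 = -634 + p**2)
l(sqrt(V(-16, 5) - 317)) + U = (-634 + (sqrt((-16)**2 - 317))**2) - 379369 = (-634 + (sqrt(256 - 317))**2) - 379369 = (-634 + (sqrt(-61))**2) - 379369 = (-634 + (I*sqrt(61))**2) - 379369 = (-634 - 61) - 379369 = -695 - 379369 = -380064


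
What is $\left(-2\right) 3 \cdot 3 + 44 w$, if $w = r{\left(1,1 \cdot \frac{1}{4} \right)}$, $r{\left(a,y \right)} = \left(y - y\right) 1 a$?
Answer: $-18$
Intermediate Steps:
$r{\left(a,y \right)} = 0$ ($r{\left(a,y \right)} = 0 \cdot 1 a = 0 a = 0$)
$w = 0$
$\left(-2\right) 3 \cdot 3 + 44 w = \left(-2\right) 3 \cdot 3 + 44 \cdot 0 = \left(-6\right) 3 + 0 = -18 + 0 = -18$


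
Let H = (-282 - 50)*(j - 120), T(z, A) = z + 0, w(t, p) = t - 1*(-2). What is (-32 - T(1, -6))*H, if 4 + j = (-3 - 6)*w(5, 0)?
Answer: -2048772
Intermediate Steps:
w(t, p) = 2 + t (w(t, p) = t + 2 = 2 + t)
T(z, A) = z
j = -67 (j = -4 + (-3 - 6)*(2 + 5) = -4 - 9*7 = -4 - 63 = -67)
H = 62084 (H = (-282 - 50)*(-67 - 120) = -332*(-187) = 62084)
(-32 - T(1, -6))*H = (-32 - 1*1)*62084 = (-32 - 1)*62084 = -33*62084 = -2048772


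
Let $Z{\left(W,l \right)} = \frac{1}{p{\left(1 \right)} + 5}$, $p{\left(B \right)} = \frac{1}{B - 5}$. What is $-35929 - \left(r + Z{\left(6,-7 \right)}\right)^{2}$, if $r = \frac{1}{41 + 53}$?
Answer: $- \frac{114606336509}{3189796} \approx -35929.0$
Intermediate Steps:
$p{\left(B \right)} = \frac{1}{-5 + B}$
$r = \frac{1}{94} \approx 0.010638$
$Z{\left(W,l \right)} = \frac{4}{19}$ ($Z{\left(W,l \right)} = \frac{1}{\frac{1}{-5 + 1} + 5} = \frac{1}{\frac{1}{-4} + 5} = \frac{1}{- \frac{1}{4} + 5} = \frac{1}{\frac{19}{4}} = \frac{4}{19}$)
$-35929 - \left(r + Z{\left(6,-7 \right)}\right)^{2} = -35929 - \left(\frac{1}{94} + \frac{4}{19}\right)^{2} = -35929 - \left(\frac{395}{1786}\right)^{2} = -35929 - \frac{156025}{3189796} = - \frac{114606336509}{3189796}$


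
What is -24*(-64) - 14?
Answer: 1522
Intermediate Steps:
-24*(-64) - 14 = 1536 - 14 = 1522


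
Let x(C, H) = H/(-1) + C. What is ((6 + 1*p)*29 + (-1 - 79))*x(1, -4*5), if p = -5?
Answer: -1071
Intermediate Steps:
x(C, H) = C - H (x(C, H) = -H + C = C - H)
((6 + 1*p)*29 + (-1 - 79))*x(1, -4*5) = ((6 + 1*(-5))*29 + (-1 - 79))*(1 - (-4)*5) = ((6 - 5)*29 - 80)*(1 - 1*(-20)) = (1*29 - 80)*(1 + 20) = (29 - 80)*21 = -51*21 = -1071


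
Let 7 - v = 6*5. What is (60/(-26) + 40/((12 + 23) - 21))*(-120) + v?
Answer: -8093/91 ≈ -88.934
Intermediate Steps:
v = -23 (v = 7 - 6*5 = 7 - 1*30 = 7 - 30 = -23)
(60/(-26) + 40/((12 + 23) - 21))*(-120) + v = (60/(-26) + 40/((12 + 23) - 21))*(-120) - 23 = (60*(-1/26) + 40/(35 - 21))*(-120) - 23 = (-30/13 + 40/14)*(-120) - 23 = (-30/13 + 40*(1/14))*(-120) - 23 = (-30/13 + 20/7)*(-120) - 23 = (50/91)*(-120) - 23 = -6000/91 - 23 = -8093/91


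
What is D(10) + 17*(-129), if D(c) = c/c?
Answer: -2192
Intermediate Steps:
D(c) = 1
D(10) + 17*(-129) = 1 + 17*(-129) = 1 - 2193 = -2192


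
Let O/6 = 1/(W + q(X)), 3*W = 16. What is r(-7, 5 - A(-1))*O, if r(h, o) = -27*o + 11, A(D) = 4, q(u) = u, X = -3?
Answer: -288/7 ≈ -41.143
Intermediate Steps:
W = 16/3 (W = (⅓)*16 = 16/3 ≈ 5.3333)
O = 18/7 (O = 6/(16/3 - 3) = 6/(7/3) = 6*(3/7) = 18/7 ≈ 2.5714)
r(h, o) = 11 - 27*o
r(-7, 5 - A(-1))*O = (11 - 27*(5 - 1*4))*(18/7) = (11 - 27*(5 - 4))*(18/7) = (11 - 27*1)*(18/7) = (11 - 27)*(18/7) = -16*18/7 = -288/7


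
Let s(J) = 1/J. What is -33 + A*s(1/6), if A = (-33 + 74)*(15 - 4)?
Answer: 2673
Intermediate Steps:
A = 451 (A = 41*11 = 451)
-33 + A*s(1/6) = -33 + 451/(1/6) = -33 + 451*6 = -33 + 2706 = 2673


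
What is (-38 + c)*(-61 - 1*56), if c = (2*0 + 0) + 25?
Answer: 1521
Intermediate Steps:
c = 25 (c = (0 + 0) + 25 = 0 + 25 = 25)
(-38 + c)*(-61 - 1*56) = (-38 + 25)*(-61 - 1*56) = -13*(-61 - 56) = -13*(-117) = 1521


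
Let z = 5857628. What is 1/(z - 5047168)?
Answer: 1/810460 ≈ 1.2339e-6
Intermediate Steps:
1/(z - 5047168) = 1/(5857628 - 5047168) = 1/810460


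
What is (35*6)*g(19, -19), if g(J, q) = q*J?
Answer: -75810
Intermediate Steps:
g(J, q) = J*q
(35*6)*g(19, -19) = (35*6)*(19*(-19)) = 210*(-361) = -75810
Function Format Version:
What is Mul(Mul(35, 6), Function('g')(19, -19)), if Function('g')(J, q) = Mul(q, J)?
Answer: -75810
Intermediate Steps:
Function('g')(J, q) = Mul(J, q)
Mul(Mul(35, 6), Function('g')(19, -19)) = Mul(Mul(35, 6), Mul(19, -19)) = Mul(210, -361) = -75810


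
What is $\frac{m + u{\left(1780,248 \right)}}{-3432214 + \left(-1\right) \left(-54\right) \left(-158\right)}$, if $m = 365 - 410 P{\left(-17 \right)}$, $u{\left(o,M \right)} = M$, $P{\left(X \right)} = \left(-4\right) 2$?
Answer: $- \frac{3893}{3440746} \approx -0.0011314$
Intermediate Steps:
$P{\left(X \right)} = -8$
$m = 3645$ ($m = 365 - -3280 = 365 + 3280 = 3645$)
$\frac{m + u{\left(1780,248 \right)}}{-3432214 + \left(-1\right) \left(-54\right) \left(-158\right)} = \frac{3645 + 248}{-3432214 + \left(-1\right) \left(-54\right) \left(-158\right)} = \frac{3893}{-3432214 + 54 \left(-158\right)} = \frac{3893}{-3432214 - 8532} = \frac{3893}{-3440746} = 3893 \left(- \frac{1}{3440746}\right) = - \frac{3893}{3440746}$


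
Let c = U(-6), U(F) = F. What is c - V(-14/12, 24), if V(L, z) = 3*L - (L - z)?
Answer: -83/3 ≈ -27.667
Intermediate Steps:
c = -6
V(L, z) = z + 2*L (V(L, z) = 3*L + (z - L) = z + 2*L)
c - V(-14/12, 24) = -6 - (24 + 2*(-14/12)) = -6 - (24 + 2*(-14*1/12)) = -6 - (24 + 2*(-7/6)) = -6 - (24 - 7/3) = -6 - 1*65/3 = -6 - 65/3 = -83/3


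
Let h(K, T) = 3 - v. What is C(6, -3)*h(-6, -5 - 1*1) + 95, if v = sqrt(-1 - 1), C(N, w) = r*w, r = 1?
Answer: 86 + 3*I*sqrt(2) ≈ 86.0 + 4.2426*I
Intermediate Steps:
C(N, w) = w (C(N, w) = 1*w = w)
v = I*sqrt(2) (v = sqrt(-2) = I*sqrt(2) ≈ 1.4142*I)
h(K, T) = 3 - I*sqrt(2)
C(6, -3)*h(-6, -5 - 1*1) + 95 = -3*(3 - I*sqrt(2)) + 95 = (-9 + 3*I*sqrt(2)) + 95 = 86 + 3*I*sqrt(2)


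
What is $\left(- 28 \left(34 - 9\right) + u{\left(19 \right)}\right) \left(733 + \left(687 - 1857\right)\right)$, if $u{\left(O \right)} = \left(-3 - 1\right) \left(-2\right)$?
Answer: $302404$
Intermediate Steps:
$u{\left(O \right)} = 8$ ($u{\left(O \right)} = \left(-4\right) \left(-2\right) = 8$)
$\left(- 28 \left(34 - 9\right) + u{\left(19 \right)}\right) \left(733 + \left(687 - 1857\right)\right) = \left(- 28 \left(34 - 9\right) + 8\right) \left(733 + \left(687 - 1857\right)\right) = \left(\left(-28\right) 25 + 8\right) \left(733 + \left(687 - 1857\right)\right) = \left(-700 + 8\right) \left(733 - 1170\right) = \left(-692\right) \left(-437\right) = 302404$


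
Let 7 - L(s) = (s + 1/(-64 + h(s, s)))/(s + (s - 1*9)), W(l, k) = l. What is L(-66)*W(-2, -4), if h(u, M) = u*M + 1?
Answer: -7907708/605313 ≈ -13.064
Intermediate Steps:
h(u, M) = 1 + M*u (h(u, M) = M*u + 1 = 1 + M*u)
L(s) = 7 - (s + 1/(-63 + s²))/(-9 + 2*s) (L(s) = 7 - (s + 1/(-64 + (1 + s*s)))/(s + (s - 1*9)) = 7 - (s + 1/(-64 + (1 + s²)))/(s + (s - 9)) = 7 - (s + 1/(-63 + s²))/(s + (-9 + s)) = 7 - (s + 1/(-63 + s²))/(-9 + 2*s))
L(-66)*W(-2, -4) = ((3968 - 819*(-66) - 63*(-66)² + 13*(-66)³)/(567 - 126*(-66) - 9*(-66)² + 2*(-66)³))*(-2) = ((3968 + 54054 - 63*4356 + 13*(-287496))/(567 + 8316 - 9*4356 + 2*(-287496)))*(-2) = ((3968 + 54054 - 274428 - 3737448)/(567 + 8316 - 39204 - 574992))*(-2) = (-3953854/(-605313))*(-2) = -1/605313*(-3953854)*(-2) = (3953854/605313)*(-2) = -7907708/605313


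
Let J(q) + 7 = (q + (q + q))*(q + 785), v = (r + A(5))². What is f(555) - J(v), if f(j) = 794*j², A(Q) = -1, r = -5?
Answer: 244483189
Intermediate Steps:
v = 36 (v = (-5 - 1)² = (-6)² = 36)
J(q) = -7 + 3*q*(785 + q) (J(q) = -7 + (q + (q + q))*(q + 785) = -7 + (q + 2*q)*(785 + q) = -7 + (3*q)*(785 + q) = -7 + 3*q*(785 + q))
f(555) - J(v) = 794*555² - (-7 + 3*36² + 2355*36) = 794*308025 - (-7 + 3*1296 + 84780) = 244571850 - (-7 + 3888 + 84780) = 244571850 - 1*88661 = 244571850 - 88661 = 244483189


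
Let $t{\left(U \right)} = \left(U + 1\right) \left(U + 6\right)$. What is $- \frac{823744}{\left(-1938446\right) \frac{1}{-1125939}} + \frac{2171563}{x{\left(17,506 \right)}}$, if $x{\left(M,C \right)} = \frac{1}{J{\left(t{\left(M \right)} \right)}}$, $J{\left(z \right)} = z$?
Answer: $\frac{870893982749478}{969223} \approx 8.9855 \cdot 10^{8}$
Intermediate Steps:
$t{\left(U \right)} = \left(1 + U\right) \left(6 + U\right)$
$x{\left(M,C \right)} = \frac{1}{6 + M^{2} + 7 M}$
$- \frac{823744}{\left(-1938446\right) \frac{1}{-1125939}} + \frac{2171563}{x{\left(17,506 \right)}} = - \frac{823744}{\left(-1938446\right) \frac{1}{-1125939}} + \frac{2171563}{\frac{1}{6 + 17^{2} + 7 \cdot 17}} = - \frac{823744}{\left(-1938446\right) \left(- \frac{1}{1125939}\right)} + \frac{2171563}{\frac{1}{6 + 289 + 119}} = - \frac{823744}{\frac{1938446}{1125939}} + \frac{2171563}{\frac{1}{414}} = \left(-823744\right) \frac{1125939}{1938446} + 2171563 \frac{1}{\frac{1}{414}} = - \frac{463742747808}{969223} + 2171563 \cdot 414 = - \frac{463742747808}{969223} + 899027082 = \frac{870893982749478}{969223}$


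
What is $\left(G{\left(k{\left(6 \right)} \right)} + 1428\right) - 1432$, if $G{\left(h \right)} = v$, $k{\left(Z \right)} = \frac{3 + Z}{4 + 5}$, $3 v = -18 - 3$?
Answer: $-11$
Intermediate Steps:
$v = -7$ ($v = \frac{-18 - 3}{3} = \frac{1}{3} \left(-21\right) = -7$)
$k{\left(Z \right)} = \frac{1}{3} + \frac{Z}{9}$ ($k{\left(Z \right)} = \frac{3 + Z}{9} = \left(3 + Z\right) \frac{1}{9} = \frac{1}{3} + \frac{Z}{9}$)
$G{\left(h \right)} = -7$
$\left(G{\left(k{\left(6 \right)} \right)} + 1428\right) - 1432 = \left(-7 + 1428\right) - 1432 = 1421 - 1432 = -11$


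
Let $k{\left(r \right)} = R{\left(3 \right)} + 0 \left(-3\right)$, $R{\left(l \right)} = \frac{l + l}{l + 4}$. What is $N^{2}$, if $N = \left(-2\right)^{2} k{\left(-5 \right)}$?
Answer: $\frac{576}{49} \approx 11.755$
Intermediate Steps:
$R{\left(l \right)} = \frac{2 l}{4 + l}$
$k{\left(r \right)} = \frac{6}{7}$ ($k{\left(r \right)} = 2 \cdot 3 \frac{1}{4 + 3} + 0 \left(-3\right) = 2 \cdot 3 \cdot \frac{1}{7} + 0 = \frac{6}{7} + 0 = \frac{6}{7}$)
$N = \frac{24}{7}$ ($N = \left(-2\right)^{2} \cdot \frac{6}{7} = 4 \cdot \frac{6}{7} = \frac{24}{7} \approx 3.4286$)
$N^{2} = \left(\frac{24}{7}\right)^{2} = \frac{576}{49}$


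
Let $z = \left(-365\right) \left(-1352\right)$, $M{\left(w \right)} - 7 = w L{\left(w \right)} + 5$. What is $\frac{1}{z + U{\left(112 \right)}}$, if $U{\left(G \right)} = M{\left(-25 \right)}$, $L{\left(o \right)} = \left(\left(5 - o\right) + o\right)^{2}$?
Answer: $\frac{1}{492867} \approx 2.0289 \cdot 10^{-6}$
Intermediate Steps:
$L{\left(o \right)} = 25$ ($L{\left(o \right)} = 5^{2} = 25$)
$M{\left(w \right)} = 12 + 25 w$ ($M{\left(w \right)} = 7 + \left(w 25 + 5\right) = 7 + \left(25 w + 5\right) = 7 + \left(5 + 25 w\right) = 12 + 25 w$)
$U{\left(G \right)} = -613$ ($U{\left(G \right)} = 12 + 25 \left(-25\right) = 12 - 625 = -613$)
$z = 493480$
$\frac{1}{z + U{\left(112 \right)}} = \frac{1}{493480 - 613} = \frac{1}{492867}$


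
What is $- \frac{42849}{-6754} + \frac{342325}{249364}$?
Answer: $\frac{6498530543}{842102228} \approx 7.717$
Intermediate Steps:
$- \frac{42849}{-6754} + \frac{342325}{249364} = \left(-42849\right) \left(- \frac{1}{6754}\right) + 342325 \cdot \frac{1}{249364} = \frac{42849}{6754} + \frac{342325}{249364} = \frac{6498530543}{842102228}$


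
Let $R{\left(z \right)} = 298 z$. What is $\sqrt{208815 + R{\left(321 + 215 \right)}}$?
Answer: $\sqrt{368543} \approx 607.08$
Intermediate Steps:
$\sqrt{208815 + R{\left(321 + 215 \right)}} = \sqrt{208815 + 298 \left(321 + 215\right)} = \sqrt{208815 + 298 \cdot 536} = \sqrt{208815 + 159728} = \sqrt{368543}$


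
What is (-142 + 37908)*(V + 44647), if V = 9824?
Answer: 2057151786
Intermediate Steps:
(-142 + 37908)*(V + 44647) = (-142 + 37908)*(9824 + 44647) = 37766*54471 = 2057151786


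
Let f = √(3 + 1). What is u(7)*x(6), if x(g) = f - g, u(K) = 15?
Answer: -60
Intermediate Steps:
f = 2 (f = √4 = 2)
x(g) = 2 - g
u(7)*x(6) = 15*(2 - 1*6) = 15*(2 - 6) = 15*(-4) = -60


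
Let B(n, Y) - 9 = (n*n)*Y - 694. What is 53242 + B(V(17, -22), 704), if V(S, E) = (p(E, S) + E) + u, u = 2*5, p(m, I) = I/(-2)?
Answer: 348413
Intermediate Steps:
p(m, I) = -I/2 (p(m, I) = I*(-1/2) = -I/2)
u = 10
V(S, E) = 10 + E - S/2 (V(S, E) = (-S/2 + E) + 10 = (E - S/2) + 10 = 10 + E - S/2)
B(n, Y) = -685 + Y*n**2 (B(n, Y) = 9 + ((n*n)*Y - 694) = 9 + (n**2*Y - 694) = 9 + (Y*n**2 - 694) = 9 + (-694 + Y*n**2) = -685 + Y*n**2)
53242 + B(V(17, -22), 704) = 53242 + (-685 + 704*(10 - 22 - 1/2*17)**2) = 53242 + (-685 + 704*(10 - 22 - 17/2)**2) = 53242 + (-685 + 704*(-41/2)**2) = 53242 + (-685 + 704*(1681/4)) = 53242 + (-685 + 295856) = 53242 + 295171 = 348413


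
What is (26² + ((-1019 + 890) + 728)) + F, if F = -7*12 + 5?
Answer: 1196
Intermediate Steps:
F = -79 (F = -84 + 5 = -79)
(26² + ((-1019 + 890) + 728)) + F = (26² + ((-1019 + 890) + 728)) - 79 = (676 + (-129 + 728)) - 79 = (676 + 599) - 79 = 1275 - 79 = 1196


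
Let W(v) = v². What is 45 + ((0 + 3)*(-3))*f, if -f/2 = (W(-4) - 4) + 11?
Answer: 459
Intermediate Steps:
f = -46 (f = -2*(((-4)² - 4) + 11) = -2*((16 - 4) + 11) = -2*(12 + 11) = -2*23 = -46)
45 + ((0 + 3)*(-3))*f = 45 + ((0 + 3)*(-3))*(-46) = 45 + (3*(-3))*(-46) = 45 - 9*(-46) = 45 + 414 = 459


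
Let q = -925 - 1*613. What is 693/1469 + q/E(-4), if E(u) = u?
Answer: 1131047/2938 ≈ 384.97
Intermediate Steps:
q = -1538 (q = -925 - 613 = -1538)
693/1469 + q/E(-4) = 693/1469 - 1538/(-4) = 693*(1/1469) - 1538*(-¼) = 693/1469 + 769/2 = 1131047/2938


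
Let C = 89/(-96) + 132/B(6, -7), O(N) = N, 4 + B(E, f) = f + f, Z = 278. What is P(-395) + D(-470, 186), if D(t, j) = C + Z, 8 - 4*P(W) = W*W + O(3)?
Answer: -3718585/96 ≈ -38735.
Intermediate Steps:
B(E, f) = -4 + 2*f (B(E, f) = -4 + (f + f) = -4 + 2*f)
C = -793/96 (C = 89/(-96) + 132/(-4 + 2*(-7)) = 89*(-1/96) + 132/(-4 - 14) = -89/96 + 132/(-18) = -89/96 + 132*(-1/18) = -89/96 - 22/3 = -793/96 ≈ -8.2604)
P(W) = 5/4 - W²/4 (P(W) = 2 - (W*W + 3)/4 = 2 - (W² + 3)/4 = 2 - (3 + W²)/4 = 2 + (-¾ - W²/4) = 5/4 - W²/4)
D(t, j) = 25895/96 (D(t, j) = -793/96 + 278 = 25895/96)
P(-395) + D(-470, 186) = (5/4 - ¼*(-395)²) + 25895/96 = (5/4 - ¼*156025) + 25895/96 = (5/4 - 156025/4) + 25895/96 = -39005 + 25895/96 = -3718585/96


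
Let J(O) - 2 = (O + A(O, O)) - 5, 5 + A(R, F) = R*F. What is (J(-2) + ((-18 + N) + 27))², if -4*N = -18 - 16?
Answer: 529/4 ≈ 132.25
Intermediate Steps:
A(R, F) = -5 + F*R (A(R, F) = -5 + R*F = -5 + F*R)
N = 17/2 (N = -(-18 - 16)/4 = -¼*(-34) = 17/2 ≈ 8.5000)
J(O) = -8 + O + O² (J(O) = 2 + ((O + (-5 + O*O)) - 5) = 2 + ((O + (-5 + O²)) - 5) = 2 + ((-5 + O + O²) - 5) = 2 + (-10 + O + O²) = -8 + O + O²)
(J(-2) + ((-18 + N) + 27))² = ((-8 - 2 + (-2)²) + ((-18 + 17/2) + 27))² = ((-8 - 2 + 4) + (-19/2 + 27))² = (-6 + 35/2)² = (23/2)² = 529/4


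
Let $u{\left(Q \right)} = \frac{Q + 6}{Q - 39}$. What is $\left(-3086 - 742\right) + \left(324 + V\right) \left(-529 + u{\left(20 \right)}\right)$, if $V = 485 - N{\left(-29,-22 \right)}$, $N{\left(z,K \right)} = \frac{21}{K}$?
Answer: $- \frac{181162167}{418} \approx -4.334 \cdot 10^{5}$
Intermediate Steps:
$u{\left(Q \right)} = \frac{6 + Q}{-39 + Q}$
$V = \frac{10691}{22}$ ($V = 485 - \frac{21}{-22} = 485 - 21 \left(- \frac{1}{22}\right) = 485 - - \frac{21}{22} = 485 + \frac{21}{22} = \frac{10691}{22} \approx 485.95$)
$\left(-3086 - 742\right) + \left(324 + V\right) \left(-529 + u{\left(20 \right)}\right) = \left(-3086 - 742\right) + \left(324 + \frac{10691}{22}\right) \left(-529 + \frac{6 + 20}{-39 + 20}\right) = -3828 + \frac{17819 \left(-529 + \frac{1}{-19} \cdot 26\right)}{22} = -3828 + \frac{17819 \left(-529 - \frac{26}{19}\right)}{22} = -3828 + \frac{17819}{22} \left(- \frac{10077}{19}\right) = -3828 - \frac{179562063}{418} = - \frac{181162167}{418}$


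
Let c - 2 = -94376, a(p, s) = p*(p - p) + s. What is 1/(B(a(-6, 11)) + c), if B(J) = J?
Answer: -1/94363 ≈ -1.0597e-5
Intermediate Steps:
a(p, s) = s (a(p, s) = p*0 + s = 0 + s = s)
c = -94374 (c = 2 - 94376 = -94374)
1/(B(a(-6, 11)) + c) = 1/(11 - 94374) = 1/(-94363) = -1/94363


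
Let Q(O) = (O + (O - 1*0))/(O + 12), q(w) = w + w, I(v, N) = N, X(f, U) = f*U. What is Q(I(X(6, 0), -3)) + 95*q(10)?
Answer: 5698/3 ≈ 1899.3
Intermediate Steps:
X(f, U) = U*f
q(w) = 2*w
Q(O) = 2*O/(12 + O) (Q(O) = (O + (O + 0))/(12 + O) = (O + O)/(12 + O) = (2*O)/(12 + O) = 2*O/(12 + O))
Q(I(X(6, 0), -3)) + 95*q(10) = 2*(-3)/(12 - 3) + 95*(2*10) = 2*(-3)/9 + 95*20 = 2*(-3)*(1/9) + 1900 = -2/3 + 1900 = 5698/3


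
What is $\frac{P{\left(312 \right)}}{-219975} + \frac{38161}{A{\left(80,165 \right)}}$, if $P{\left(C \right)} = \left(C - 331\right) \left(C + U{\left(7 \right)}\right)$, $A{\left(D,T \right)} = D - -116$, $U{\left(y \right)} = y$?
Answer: $\frac{1199379133}{6159300} \approx 194.73$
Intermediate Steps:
$A{\left(D,T \right)} = 116 + D$ ($A{\left(D,T \right)} = D + 116 = 116 + D$)
$P{\left(C \right)} = \left(-331 + C\right) \left(7 + C\right)$ ($P{\left(C \right)} = \left(C - 331\right) \left(C + 7\right) = \left(-331 + C\right) \left(7 + C\right)$)
$\frac{P{\left(312 \right)}}{-219975} + \frac{38161}{A{\left(80,165 \right)}} = \frac{-2317 + 312^{2} - 101088}{-219975} + \frac{38161}{116 + 80} = \left(-2317 + 97344 - 101088\right) \left(- \frac{1}{219975}\right) + \frac{38161}{196} = \left(-6061\right) \left(- \frac{1}{219975}\right) + 38161 \cdot \frac{1}{196} = \frac{6061}{219975} + \frac{38161}{196} = \frac{1199379133}{6159300}$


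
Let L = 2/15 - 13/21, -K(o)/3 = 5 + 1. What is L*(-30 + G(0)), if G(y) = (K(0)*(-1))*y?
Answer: 102/7 ≈ 14.571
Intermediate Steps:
K(o) = -18 (K(o) = -3*(5 + 1) = -3*6 = -18)
G(y) = 18*y (G(y) = (-18*(-1))*y = 18*y)
L = -17/35 (L = 2*(1/15) - 13*1/21 = 2/15 - 13/21 = -17/35 ≈ -0.48571)
L*(-30 + G(0)) = -17*(-30 + 18*0)/35 = -17*(-30 + 0)/35 = -17/35*(-30) = 102/7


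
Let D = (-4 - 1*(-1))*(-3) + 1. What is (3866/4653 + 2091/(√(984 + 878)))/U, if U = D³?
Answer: 1933/2326500 + 2091*√38/266000 ≈ 0.049289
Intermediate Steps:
D = 10 (D = (-4 + 1)*(-3) + 1 = -3*(-3) + 1 = 9 + 1 = 10)
U = 1000 (U = 10³ = 1000)
(3866/4653 + 2091/(√(984 + 878)))/U = (3866/4653 + 2091/(√(984 + 878)))/1000 = (3866*(1/4653) + 2091/(√1862))*(1/1000) = (3866/4653 + 2091/((7*√38)))*(1/1000) = (3866/4653 + 2091*(√38/266))*(1/1000) = (3866/4653 + 2091*√38/266)*(1/1000) = 1933/2326500 + 2091*√38/266000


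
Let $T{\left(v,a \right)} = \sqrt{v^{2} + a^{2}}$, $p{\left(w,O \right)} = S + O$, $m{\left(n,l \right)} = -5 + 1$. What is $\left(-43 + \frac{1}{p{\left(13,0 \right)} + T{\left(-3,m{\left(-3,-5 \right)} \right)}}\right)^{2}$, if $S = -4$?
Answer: $1764$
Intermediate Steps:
$m{\left(n,l \right)} = -4$
$p{\left(w,O \right)} = -4 + O$
$T{\left(v,a \right)} = \sqrt{a^{2} + v^{2}}$
$\left(-43 + \frac{1}{p{\left(13,0 \right)} + T{\left(-3,m{\left(-3,-5 \right)} \right)}}\right)^{2} = \left(-43 + \frac{1}{\left(-4 + 0\right) + \sqrt{\left(-4\right)^{2} + \left(-3\right)^{2}}}\right)^{2} = \left(-43 + \frac{1}{-4 + \sqrt{16 + 9}}\right)^{2} = \left(-43 + \frac{1}{-4 + \sqrt{25}}\right)^{2} = \left(-43 + \frac{1}{-4 + 5}\right)^{2} = \left(-43 + 1^{-1}\right)^{2} = \left(-43 + 1\right)^{2} = \left(-42\right)^{2} = 1764$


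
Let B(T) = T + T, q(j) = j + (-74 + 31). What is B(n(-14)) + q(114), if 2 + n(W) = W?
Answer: 39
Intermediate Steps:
q(j) = -43 + j (q(j) = j - 43 = -43 + j)
n(W) = -2 + W
B(T) = 2*T
B(n(-14)) + q(114) = 2*(-2 - 14) + (-43 + 114) = 2*(-16) + 71 = -32 + 71 = 39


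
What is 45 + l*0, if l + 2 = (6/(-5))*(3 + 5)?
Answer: 45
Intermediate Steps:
l = -58/5 (l = -2 + (6/(-5))*(3 + 5) = -2 + (6*(-1/5))*8 = -2 - 6/5*8 = -2 - 48/5 = -58/5 ≈ -11.600)
45 + l*0 = 45 - 58/5*0 = 45 + 0 = 45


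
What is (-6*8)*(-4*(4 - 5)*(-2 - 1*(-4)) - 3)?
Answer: -240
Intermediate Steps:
(-6*8)*(-4*(4 - 5)*(-2 - 1*(-4)) - 3) = -48*(-(-4)*(-2 + 4) - 3) = -48*(-(-4)*2 - 3) = -48*(-4*(-2) - 3) = -48*(8 - 3) = -48*5 = -240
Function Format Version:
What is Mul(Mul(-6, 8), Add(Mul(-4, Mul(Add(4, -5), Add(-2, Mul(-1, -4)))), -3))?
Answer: -240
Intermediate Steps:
Mul(Mul(-6, 8), Add(Mul(-4, Mul(Add(4, -5), Add(-2, Mul(-1, -4)))), -3)) = Mul(-48, Add(Mul(-4, Mul(-1, Add(-2, 4))), -3)) = Mul(-48, Add(Mul(-4, Mul(-1, 2)), -3)) = Mul(-48, Add(Mul(-4, -2), -3)) = Mul(-48, Add(8, -3)) = Mul(-48, 5) = -240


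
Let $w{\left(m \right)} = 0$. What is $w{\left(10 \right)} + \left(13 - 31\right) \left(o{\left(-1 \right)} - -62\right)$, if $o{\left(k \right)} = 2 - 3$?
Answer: $-1098$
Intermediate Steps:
$o{\left(k \right)} = -1$ ($o{\left(k \right)} = 2 - 3 = -1$)
$w{\left(10 \right)} + \left(13 - 31\right) \left(o{\left(-1 \right)} - -62\right) = 0 + \left(13 - 31\right) \left(-1 - -62\right) = 0 - 18 \left(-1 + 62\right) = 0 - 1098 = -1098$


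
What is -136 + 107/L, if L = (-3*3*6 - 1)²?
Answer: -411293/3025 ≈ -135.96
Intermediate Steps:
L = 3025 (L = (-9*6 - 1)² = (-54 - 1)² = (-55)² = 3025)
-136 + 107/L = -136 + 107/3025 = -411293/3025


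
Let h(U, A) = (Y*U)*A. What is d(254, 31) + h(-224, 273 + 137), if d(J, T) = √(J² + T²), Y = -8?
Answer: 734720 + √65477 ≈ 7.3498e+5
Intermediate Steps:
h(U, A) = -8*A*U (h(U, A) = (-8*U)*A = -8*A*U)
d(254, 31) + h(-224, 273 + 137) = √(254² + 31²) - 8*(273 + 137)*(-224) = √(64516 + 961) - 8*410*(-224) = √65477 + 734720 = 734720 + √65477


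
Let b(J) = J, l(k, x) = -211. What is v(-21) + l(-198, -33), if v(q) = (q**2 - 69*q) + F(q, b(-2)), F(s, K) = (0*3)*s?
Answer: 1679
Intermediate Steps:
F(s, K) = 0 (F(s, K) = 0*s = 0)
v(q) = q**2 - 69*q (v(q) = (q**2 - 69*q) + 0 = q**2 - 69*q)
v(-21) + l(-198, -33) = -21*(-69 - 21) - 211 = -21*(-90) - 211 = 1890 - 211 = 1679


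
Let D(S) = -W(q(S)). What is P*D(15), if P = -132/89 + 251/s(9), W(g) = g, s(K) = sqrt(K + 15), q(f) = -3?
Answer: -396/89 + 251*sqrt(6)/4 ≈ 149.26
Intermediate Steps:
s(K) = sqrt(15 + K)
D(S) = 3 (D(S) = -1*(-3) = 3)
P = -132/89 + 251*sqrt(6)/12 (P = -132/89 + 251/(sqrt(15 + 9)) = -132*1/89 + 251/(sqrt(24)) = -132/89 + 251/((2*sqrt(6))) = -132/89 + 251*(sqrt(6)/12) = -132/89 + 251*sqrt(6)/12 ≈ 49.752)
P*D(15) = (-132/89 + 251*sqrt(6)/12)*3 = -396/89 + 251*sqrt(6)/4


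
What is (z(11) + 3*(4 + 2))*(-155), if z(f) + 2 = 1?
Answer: -2635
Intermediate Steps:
z(f) = -1 (z(f) = -2 + 1 = -1)
(z(11) + 3*(4 + 2))*(-155) = (-1 + 3*(4 + 2))*(-155) = (-1 + 3*6)*(-155) = (-1 + 18)*(-155) = 17*(-155) = -2635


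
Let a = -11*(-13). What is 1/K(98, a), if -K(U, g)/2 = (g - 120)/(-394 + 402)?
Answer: -4/23 ≈ -0.17391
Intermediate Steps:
a = 143
K(U, g) = 30 - g/4 (K(U, g) = -2*(g - 120)/(-394 + 402) = -2*(-120 + g)/8 = -2*(-15 + g/8) = 30 - g/4)
1/K(98, a) = 1/(30 - ¼*143) = 1/(30 - 143/4) = 1/(-23/4) = -4/23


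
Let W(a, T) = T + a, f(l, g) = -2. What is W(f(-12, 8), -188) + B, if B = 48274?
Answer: 48084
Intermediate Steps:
W(f(-12, 8), -188) + B = (-188 - 2) + 48274 = -190 + 48274 = 48084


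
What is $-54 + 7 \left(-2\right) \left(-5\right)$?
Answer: $16$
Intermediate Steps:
$-54 + 7 \left(-2\right) \left(-5\right) = -54 - -70 = -54 + 70 = 16$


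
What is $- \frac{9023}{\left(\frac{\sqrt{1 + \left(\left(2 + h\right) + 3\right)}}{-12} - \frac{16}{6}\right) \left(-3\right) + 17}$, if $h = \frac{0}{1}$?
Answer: $- \frac{1804600}{4997} + \frac{18046 \sqrt{6}}{4997} \approx -352.29$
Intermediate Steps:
$h = 0$ ($h = 0 \cdot 1 = 0$)
$- \frac{9023}{\left(\frac{\sqrt{1 + \left(\left(2 + h\right) + 3\right)}}{-12} - \frac{16}{6}\right) \left(-3\right) + 17} = - \frac{9023}{\left(\frac{\sqrt{1 + \left(\left(2 + 0\right) + 3\right)}}{-12} - \frac{16}{6}\right) \left(-3\right) + 17} = - \frac{9023}{\left(\sqrt{1 + \left(2 + 3\right)} \left(- \frac{1}{12}\right) - \frac{8}{3}\right) \left(-3\right) + 17} = - \frac{9023}{\left(\sqrt{1 + 5} \left(- \frac{1}{12}\right) - \frac{8}{3}\right) \left(-3\right) + 17} = - \frac{9023}{\left(\sqrt{6} \left(- \frac{1}{12}\right) - \frac{8}{3}\right) \left(-3\right) + 17} = - \frac{9023}{\left(- \frac{\sqrt{6}}{12} - \frac{8}{3}\right) \left(-3\right) + 17} = - \frac{9023}{\left(- \frac{8}{3} - \frac{\sqrt{6}}{12}\right) \left(-3\right) + 17} = - \frac{9023}{\left(8 + \frac{\sqrt{6}}{4}\right) + 17} = - \frac{9023}{25 + \frac{\sqrt{6}}{4}}$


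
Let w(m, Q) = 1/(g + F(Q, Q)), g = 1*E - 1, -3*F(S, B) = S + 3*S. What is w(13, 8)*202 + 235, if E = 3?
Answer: 2752/13 ≈ 211.69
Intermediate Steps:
F(S, B) = -4*S/3 (F(S, B) = -(S + 3*S)/3 = -4*S/3)
g = 2 (g = 1*3 - 1 = 3 - 1 = 2)
w(m, Q) = 1/(2 - 4*Q/3)
w(13, 8)*202 + 235 = -3/(-6 + 4*8)*202 + 235 = -3/(-6 + 32)*202 + 235 = -3/26*202 + 235 = -303/13 + 235 = 2752/13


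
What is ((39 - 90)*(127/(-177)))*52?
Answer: 112268/59 ≈ 1902.8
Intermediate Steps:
((39 - 90)*(127/(-177)))*52 = -6477*(-1)/177*52 = -51*(-127/177)*52 = (2159/59)*52 = 112268/59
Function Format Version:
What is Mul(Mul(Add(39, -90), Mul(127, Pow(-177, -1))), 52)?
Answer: Rational(112268, 59) ≈ 1902.8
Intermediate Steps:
Mul(Mul(Add(39, -90), Mul(127, Pow(-177, -1))), 52) = Mul(Mul(-51, Mul(127, Rational(-1, 177))), 52) = Mul(Mul(-51, Rational(-127, 177)), 52) = Mul(Rational(2159, 59), 52) = Rational(112268, 59)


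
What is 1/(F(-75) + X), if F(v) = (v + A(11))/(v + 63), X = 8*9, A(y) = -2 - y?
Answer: 3/238 ≈ 0.012605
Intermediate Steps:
X = 72
F(v) = (-13 + v)/(63 + v) (F(v) = (v + (-2 - 1*11))/(v + 63) = (v + (-2 - 11))/(63 + v) = (v - 13)/(63 + v) = (-13 + v)/(63 + v))
1/(F(-75) + X) = 1/((-13 - 75)/(63 - 75) + 72) = 1/(-88/(-12) + 72) = 1/(-1/12*(-88) + 72) = 1/(22/3 + 72) = 1/(238/3) = 3/238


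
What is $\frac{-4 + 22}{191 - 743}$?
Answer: $- \frac{3}{92} \approx -0.032609$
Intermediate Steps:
$\frac{-4 + 22}{191 - 743} = \frac{1}{-552} \cdot 18 = \left(- \frac{1}{552}\right) 18 = - \frac{3}{92}$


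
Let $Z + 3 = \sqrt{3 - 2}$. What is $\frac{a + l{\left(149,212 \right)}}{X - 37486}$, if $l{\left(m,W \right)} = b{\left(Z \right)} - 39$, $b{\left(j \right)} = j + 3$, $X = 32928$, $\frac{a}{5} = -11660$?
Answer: $\frac{29169}{2279} \approx 12.799$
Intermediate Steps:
$a = -58300$ ($a = 5 \left(-11660\right) = -58300$)
$Z = -2$ ($Z = -3 + \sqrt{3 - 2} = -3 + \sqrt{1} = -3 + 1 = -2$)
$b{\left(j \right)} = 3 + j$
$l{\left(m,W \right)} = -38$ ($l{\left(m,W \right)} = \left(3 - 2\right) - 39 = 1 - 39 = -38$)
$\frac{a + l{\left(149,212 \right)}}{X - 37486} = \frac{-58300 - 38}{32928 - 37486} = - \frac{58338}{-4558} = \left(-58338\right) \left(- \frac{1}{4558}\right) = \frac{29169}{2279}$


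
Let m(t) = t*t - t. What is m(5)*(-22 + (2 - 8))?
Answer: -560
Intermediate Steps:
m(t) = t² - t
m(5)*(-22 + (2 - 8)) = (5*(-1 + 5))*(-22 + (2 - 8)) = (5*4)*(-22 - 6) = 20*(-28) = -560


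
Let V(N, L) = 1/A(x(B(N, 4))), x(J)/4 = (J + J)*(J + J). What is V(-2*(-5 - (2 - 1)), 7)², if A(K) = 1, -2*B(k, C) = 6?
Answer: 1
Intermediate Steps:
B(k, C) = -3 (B(k, C) = -½*6 = -3)
x(J) = 16*J² (x(J) = 4*((J + J)*(J + J)) = 4*((2*J)*(2*J)) = 4*(4*J²) = 16*J²)
V(N, L) = 1 (V(N, L) = 1/1 = 1)
V(-2*(-5 - (2 - 1)), 7)² = 1² = 1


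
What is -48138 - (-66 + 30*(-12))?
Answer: -47712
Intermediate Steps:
-48138 - (-66 + 30*(-12)) = -48138 - (-66 - 360) = -48138 - 1*(-426) = -48138 + 426 = -47712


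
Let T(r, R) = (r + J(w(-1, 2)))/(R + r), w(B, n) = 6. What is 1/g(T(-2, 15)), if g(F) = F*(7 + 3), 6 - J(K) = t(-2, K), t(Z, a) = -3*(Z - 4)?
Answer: -13/140 ≈ -0.092857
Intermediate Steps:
t(Z, a) = 12 - 3*Z (t(Z, a) = -3*(-4 + Z) = 12 - 3*Z)
J(K) = -12 (J(K) = 6 - (12 - 3*(-2)) = 6 - (12 + 6) = 6 - 1*18 = 6 - 18 = -12)
T(r, R) = (-12 + r)/(R + r) (T(r, R) = (r - 12)/(R + r) = (-12 + r)/(R + r))
g(F) = 10*F (g(F) = F*10 = 10*F)
1/g(T(-2, 15)) = 1/(10*((-12 - 2)/(15 - 2))) = 1/(10*(-14/13)) = 1/(-140/13) = -13/140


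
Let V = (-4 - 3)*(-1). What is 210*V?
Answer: 1470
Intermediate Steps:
V = 7 (V = -7*(-1) = 7)
210*V = 210*7 = 1470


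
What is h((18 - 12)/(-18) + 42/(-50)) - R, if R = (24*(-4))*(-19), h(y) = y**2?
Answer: -10252256/5625 ≈ -1822.6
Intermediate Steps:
R = 1824 (R = -96*(-19) = 1824)
h((18 - 12)/(-18) + 42/(-50)) - R = ((18 - 12)/(-18) + 42/(-50))**2 - 1*1824 = (6*(-1/18) + 42*(-1/50))**2 - 1824 = (-1/3 - 21/25)**2 - 1824 = (-88/75)**2 - 1824 = 7744/5625 - 1824 = -10252256/5625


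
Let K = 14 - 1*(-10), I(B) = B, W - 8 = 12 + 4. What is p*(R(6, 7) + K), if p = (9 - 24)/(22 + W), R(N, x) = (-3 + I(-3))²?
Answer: -450/23 ≈ -19.565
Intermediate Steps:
W = 24 (W = 8 + (12 + 4) = 8 + 16 = 24)
R(N, x) = 36 (R(N, x) = (-3 - 3)² = (-6)² = 36)
K = 24 (K = 14 + 10 = 24)
p = -15/46 (p = (9 - 24)/(22 + 24) = -15/46 ≈ -0.32609)
p*(R(6, 7) + K) = -15*(36 + 24)/46 = -15/46*60 = -450/23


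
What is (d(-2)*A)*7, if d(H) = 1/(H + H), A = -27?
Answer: 189/4 ≈ 47.250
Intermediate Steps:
d(H) = 1/(2*H)
(d(-2)*A)*7 = (((½)/(-2))*(-27))*7 = (((½)*(-½))*(-27))*7 = -¼*(-27)*7 = (27/4)*7 = 189/4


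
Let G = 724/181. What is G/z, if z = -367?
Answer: -4/367 ≈ -0.010899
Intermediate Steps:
G = 4 (G = 724*(1/181) = 4)
G/z = 4/(-367) = 4*(-1/367) = -4/367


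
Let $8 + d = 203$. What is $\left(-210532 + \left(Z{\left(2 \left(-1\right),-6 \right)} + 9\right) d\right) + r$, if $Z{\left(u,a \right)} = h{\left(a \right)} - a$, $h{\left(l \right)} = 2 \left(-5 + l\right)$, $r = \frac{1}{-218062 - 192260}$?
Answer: $- \frac{86946000835}{410322} \approx -2.119 \cdot 10^{5}$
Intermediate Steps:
$d = 195$ ($d = -8 + 203 = 195$)
$r = - \frac{1}{410322}$ ($r = \frac{1}{-410322} = - \frac{1}{410322} \approx -2.4371 \cdot 10^{-6}$)
$h{\left(l \right)} = -10 + 2 l$
$Z{\left(u,a \right)} = -10 + a$ ($Z{\left(u,a \right)} = \left(-10 + 2 a\right) - a = -10 + a$)
$\left(-210532 + \left(Z{\left(2 \left(-1\right),-6 \right)} + 9\right) d\right) + r = \left(-210532 + \left(\left(-10 - 6\right) + 9\right) 195\right) - \frac{1}{410322} = \left(-210532 + \left(-16 + 9\right) 195\right) - \frac{1}{410322} = \left(-210532 - 1365\right) - \frac{1}{410322} = -211897 - \frac{1}{410322} = - \frac{86946000835}{410322}$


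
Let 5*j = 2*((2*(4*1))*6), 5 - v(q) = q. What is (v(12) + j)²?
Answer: 3721/25 ≈ 148.84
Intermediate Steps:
v(q) = 5 - q
j = 96/5 (j = (2*((2*(4*1))*6))/5 = (2*((2*4)*6))/5 = (2*(8*6))/5 = (2*48)/5 = (⅕)*96 = 96/5 ≈ 19.200)
(v(12) + j)² = ((5 - 1*12) + 96/5)² = ((5 - 12) + 96/5)² = (-7 + 96/5)² = (61/5)² = 3721/25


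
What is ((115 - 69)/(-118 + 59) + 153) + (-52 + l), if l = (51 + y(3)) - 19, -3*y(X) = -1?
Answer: 23462/177 ≈ 132.55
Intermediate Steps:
y(X) = ⅓ (y(X) = -⅓*(-1) = ⅓)
l = 97/3 (l = (51 + ⅓) - 19 = 154/3 - 19 = 97/3 ≈ 32.333)
((115 - 69)/(-118 + 59) + 153) + (-52 + l) = ((115 - 69)/(-118 + 59) + 153) + (-52 + 97/3) = (46/(-59) + 153) - 59/3 = (46*(-1/59) + 153) - 59/3 = (-46/59 + 153) - 59/3 = 8981/59 - 59/3 = 23462/177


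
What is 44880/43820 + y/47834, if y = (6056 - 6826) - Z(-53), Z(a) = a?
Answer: 105768549/104804294 ≈ 1.0092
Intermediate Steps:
y = -717 (y = (6056 - 6826) - 1*(-53) = -770 + 53 = -717)
44880/43820 + y/47834 = 44880/43820 - 717/47834 = 44880*(1/43820) - 717*1/47834 = 2244/2191 - 717/47834 = 105768549/104804294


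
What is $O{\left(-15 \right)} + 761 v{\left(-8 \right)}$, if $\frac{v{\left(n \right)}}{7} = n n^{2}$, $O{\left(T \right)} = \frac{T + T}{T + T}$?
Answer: $-2727423$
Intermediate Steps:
$O{\left(T \right)} = 1$ ($O{\left(T \right)} = \frac{2 T}{2 T} = 2 T \frac{1}{2 T} = 1$)
$v{\left(n \right)} = 7 n^{3}$ ($v{\left(n \right)} = 7 n n^{2} = 7 n^{3}$)
$O{\left(-15 \right)} + 761 v{\left(-8 \right)} = 1 + 761 \cdot 7 \left(-8\right)^{3} = 1 + 761 \cdot 7 \left(-512\right) = 1 + 761 \left(-3584\right) = 1 - 2727424 = -2727423$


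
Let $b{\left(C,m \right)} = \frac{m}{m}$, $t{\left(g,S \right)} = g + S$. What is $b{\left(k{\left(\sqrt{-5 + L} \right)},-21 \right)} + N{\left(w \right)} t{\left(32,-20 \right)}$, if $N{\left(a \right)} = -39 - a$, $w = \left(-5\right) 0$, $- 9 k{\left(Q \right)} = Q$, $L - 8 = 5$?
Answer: $-467$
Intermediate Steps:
$L = 13$ ($L = 8 + 5 = 13$)
$k{\left(Q \right)} = - \frac{Q}{9}$
$w = 0$
$t{\left(g,S \right)} = S + g$
$b{\left(C,m \right)} = 1$
$b{\left(k{\left(\sqrt{-5 + L} \right)},-21 \right)} + N{\left(w \right)} t{\left(32,-20 \right)} = 1 + \left(-39 - 0\right) \left(-20 + 32\right) = 1 + \left(-39 + 0\right) 12 = 1 - 468 = -467$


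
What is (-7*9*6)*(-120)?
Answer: 45360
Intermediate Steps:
(-7*9*6)*(-120) = -63*6*(-120) = -378*(-120) = 45360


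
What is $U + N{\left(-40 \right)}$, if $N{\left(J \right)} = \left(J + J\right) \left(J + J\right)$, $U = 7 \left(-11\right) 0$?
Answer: $6400$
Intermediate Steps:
$U = 0$ ($U = \left(-77\right) 0 = 0$)
$N{\left(J \right)} = 4 J^{2}$ ($N{\left(J \right)} = 2 J 2 J = 4 J^{2}$)
$U + N{\left(-40 \right)} = 0 + 4 \left(-40\right)^{2} = 0 + 4 \cdot 1600 = 0 + 6400 = 6400$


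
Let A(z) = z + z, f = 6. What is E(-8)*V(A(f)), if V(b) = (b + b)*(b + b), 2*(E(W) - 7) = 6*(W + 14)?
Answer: 14400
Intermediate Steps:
E(W) = 49 + 3*W (E(W) = 7 + (6*(W + 14))/2 = 7 + (6*(14 + W))/2 = 7 + (84 + 6*W)/2 = 7 + (42 + 3*W) = 49 + 3*W)
A(z) = 2*z
V(b) = 4*b² (V(b) = (2*b)*(2*b) = 4*b²)
E(-8)*V(A(f)) = (49 + 3*(-8))*(4*(2*6)²) = (49 - 24)*(4*12²) = 25*(4*144) = 25*576 = 14400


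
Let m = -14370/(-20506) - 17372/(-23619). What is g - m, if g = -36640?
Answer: -8873295658111/242165607 ≈ -36641.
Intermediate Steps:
m = 347817631/242165607 (m = -14370*(-1/20506) - 17372*(-1/23619) = 7185/10253 + 17372/23619 = 347817631/242165607 ≈ 1.4363)
g - m = -36640 - 1*347817631/242165607 = -36640 - 347817631/242165607 = -8873295658111/242165607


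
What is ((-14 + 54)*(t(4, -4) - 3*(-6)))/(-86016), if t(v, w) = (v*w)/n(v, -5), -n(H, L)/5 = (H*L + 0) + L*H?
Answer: -1/120 ≈ -0.0083333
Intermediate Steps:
n(H, L) = -10*H*L (n(H, L) = -5*((H*L + 0) + L*H) = -5*(H*L + H*L) = -10*H*L)
t(v, w) = w/50 (t(v, w) = (v*w)/((-10*v*(-5))) = (v*w)/((50*v)) = (v*w)*(1/(50*v)) = w/50)
((-14 + 54)*(t(4, -4) - 3*(-6)))/(-86016) = ((-14 + 54)*((1/50)*(-4) - 3*(-6)))/(-86016) = (40*(-2/25 + 18))*(-1/86016) = (40*(448/25))*(-1/86016) = (3584/5)*(-1/86016) = -1/120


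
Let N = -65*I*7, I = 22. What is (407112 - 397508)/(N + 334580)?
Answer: 4802/162285 ≈ 0.029590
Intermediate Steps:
N = -10010 (N = -65*22*7 = -1430*7 = -10010)
(407112 - 397508)/(N + 334580) = (407112 - 397508)/(-10010 + 334580) = 9604/324570 = 9604*(1/324570) = 4802/162285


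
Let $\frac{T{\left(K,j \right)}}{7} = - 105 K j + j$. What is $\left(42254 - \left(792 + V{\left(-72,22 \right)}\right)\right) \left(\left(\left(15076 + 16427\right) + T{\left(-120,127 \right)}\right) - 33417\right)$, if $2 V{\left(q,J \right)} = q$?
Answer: $464793161750$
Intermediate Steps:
$V{\left(q,J \right)} = \frac{q}{2}$
$T{\left(K,j \right)} = 7 j - 735 K j$ ($T{\left(K,j \right)} = 7 \left(- 105 K j + j\right) = 7 \left(j - 105 K j\right) = 7 j - 735 K j$)
$\left(42254 - \left(792 + V{\left(-72,22 \right)}\right)\right) \left(\left(\left(15076 + 16427\right) + T{\left(-120,127 \right)}\right) - 33417\right) = \left(42254 - \left(792 + \frac{1}{2} \left(-72\right)\right)\right) \left(\left(\left(15076 + 16427\right) + 7 \cdot 127 \left(1 - -12600\right)\right) - 33417\right) = \left(42254 - 756\right) \left(\left(31503 + 7 \cdot 127 \left(1 + 12600\right)\right) - 33417\right) = \left(42254 + \left(-792 + 36\right)\right) \left(\left(31503 + 7 \cdot 127 \cdot 12601\right) - 33417\right) = \left(42254 - 756\right) \left(\left(31503 + 11202289\right) - 33417\right) = 41498 \left(11233792 - 33417\right) = 41498 \cdot 11200375 = 464793161750$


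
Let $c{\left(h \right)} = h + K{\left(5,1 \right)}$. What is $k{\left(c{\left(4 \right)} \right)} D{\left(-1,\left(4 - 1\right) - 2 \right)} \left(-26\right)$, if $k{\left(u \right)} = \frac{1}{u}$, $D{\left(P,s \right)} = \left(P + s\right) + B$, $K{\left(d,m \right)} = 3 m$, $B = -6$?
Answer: $\frac{156}{7} \approx 22.286$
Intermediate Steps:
$D{\left(P,s \right)} = -6 + P + s$ ($D{\left(P,s \right)} = \left(P + s\right) - 6 = -6 + P + s$)
$c{\left(h \right)} = 3 + h$ ($c{\left(h \right)} = h + 3 \cdot 1 = h + 3 = 3 + h$)
$k{\left(c{\left(4 \right)} \right)} D{\left(-1,\left(4 - 1\right) - 2 \right)} \left(-26\right) = \frac{-6 - 1 + \left(\left(4 - 1\right) - 2\right)}{3 + 4} \left(-26\right) = \frac{-6 - 1 + \left(3 - 2\right)}{7} \left(-26\right) = \frac{-6 - 1 + 1}{7} \left(-26\right) = \frac{1}{7} \left(-6\right) \left(-26\right) = \left(- \frac{6}{7}\right) \left(-26\right) = \frac{156}{7}$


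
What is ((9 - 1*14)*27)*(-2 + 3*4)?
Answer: -1350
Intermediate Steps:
((9 - 1*14)*27)*(-2 + 3*4) = ((9 - 14)*27)*(-2 + 12) = -5*27*10 = -135*10 = -1350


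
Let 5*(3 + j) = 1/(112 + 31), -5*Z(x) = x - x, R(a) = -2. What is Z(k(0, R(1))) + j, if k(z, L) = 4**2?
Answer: -2144/715 ≈ -2.9986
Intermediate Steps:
k(z, L) = 16
Z(x) = 0 (Z(x) = -(x - x)/5 = -1/5*0 = 0)
j = -2144/715 (j = -3 + 1/(5*(112 + 31)) = -3 + (1/5)/143 = -3 + (1/5)*(1/143) = -3 + 1/715 = -2144/715 ≈ -2.9986)
Z(k(0, R(1))) + j = 0 - 2144/715 = -2144/715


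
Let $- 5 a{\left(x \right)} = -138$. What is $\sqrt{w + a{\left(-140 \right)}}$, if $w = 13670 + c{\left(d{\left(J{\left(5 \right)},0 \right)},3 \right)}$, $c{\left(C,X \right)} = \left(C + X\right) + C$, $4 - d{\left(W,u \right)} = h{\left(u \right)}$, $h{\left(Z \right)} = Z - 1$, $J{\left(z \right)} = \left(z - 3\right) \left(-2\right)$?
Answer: $\frac{3 \sqrt{38085}}{5} \approx 117.09$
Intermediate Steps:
$J{\left(z \right)} = 6 - 2 z$ ($J{\left(z \right)} = \left(-3 + z\right) \left(-2\right) = 6 - 2 z$)
$a{\left(x \right)} = \frac{138}{5}$ ($a{\left(x \right)} = \left(- \frac{1}{5}\right) \left(-138\right) = \frac{138}{5}$)
$h{\left(Z \right)} = -1 + Z$
$d{\left(W,u \right)} = 5 - u$ ($d{\left(W,u \right)} = 4 - \left(-1 + u\right) = 5 - u$)
$c{\left(C,X \right)} = X + 2 C$
$w = 13683$ ($w = 13670 + \left(3 + 2 \left(5 - 0\right)\right) = 13670 + \left(3 + 2 \left(5 + 0\right)\right) = 13670 + \left(3 + 2 \cdot 5\right) = 13670 + \left(3 + 10\right) = 13670 + 13 = 13683$)
$\sqrt{w + a{\left(-140 \right)}} = \sqrt{13683 + \frac{138}{5}} = \sqrt{\frac{68553}{5}} = \frac{3 \sqrt{38085}}{5}$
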